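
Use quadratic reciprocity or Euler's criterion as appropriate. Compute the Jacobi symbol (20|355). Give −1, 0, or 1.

0

Pull out 2^2: since 355 ≡ 3 (mod 8), (2/355) = -1, so (2/355)^2 = +1.
Reciprocity: 5 ≡ 1 and 355 ≡ 3 (mod 4), so (5/355) = +(355/5).
Reduce top mod 5: now compute (0/5).
Top reduces to 0: gcd > 1, so the symbol is 0.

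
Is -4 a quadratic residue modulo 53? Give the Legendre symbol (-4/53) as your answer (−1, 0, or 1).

1

Euler's criterion: (-4/53) ≡ 49^26 (mod 53).
49^2 ≡ 16 (mod 53)
49^4 ≡ 44 (mod 53)
49^8 ≡ 28 (mod 53)
49^16 ≡ 42 (mod 53)
49^26 = 49^(16+8+2) ≡ 1 (mod 53).
Result is 1, so (-4/53) = 1.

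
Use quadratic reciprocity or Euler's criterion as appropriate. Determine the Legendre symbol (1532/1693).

1

Pull out 2^2: since 1693 ≡ 5 (mod 8), (2/1693) = -1, so (2/1693)^2 = +1.
Reciprocity: 383 ≡ 3 and 1693 ≡ 1 (mod 4), so (383/1693) = +(1693/383).
Reduce top mod 383: now compute (161/383).
Reciprocity: 161 ≡ 1 and 383 ≡ 3 (mod 4), so (161/383) = +(383/161).
Reduce top mod 161: now compute (61/161).
Reciprocity: 61 ≡ 1 and 161 ≡ 1 (mod 4), so (61/161) = +(161/61).
Reduce top mod 61: now compute (39/61).
Reciprocity: 39 ≡ 3 and 61 ≡ 1 (mod 4), so (39/61) = +(61/39).
Reduce top mod 39: now compute (22/39).
Pull out 2: since 39 ≡ 7 (mod 8), (2/39) = +1.
Reciprocity: 11 ≡ 3 and 39 ≡ 3 (mod 4), so (11/39) = −(39/11).
Reduce top mod 11: now compute (6/11).
Pull out 2: since 11 ≡ 3 (mod 8), (2/11) = -1.
Reciprocity: 3 ≡ 3 and 11 ≡ 3 (mod 4), so (3/11) = −(11/3).
Reduce top mod 3: now compute (2/3).
Pull out 2: since 3 ≡ 3 (mod 8), (2/3) = -1.
Reached (1/3) = 1. Collecting the sign flips along the way, the symbol is +1.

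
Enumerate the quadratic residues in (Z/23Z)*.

1 2 3 4 6 8 9 12 13 16 18

Square k = 1,…,11 (k and 23−k give the same square):
1²=1, 2²=4, 3²=9, 4²=16, 5²≡2, 6²≡13, 7²≡3, 8²≡18, 9²≡12, 10²≡8, 11²≡6 (mod 23).
So the quadratic residues mod 23 are {1, 2, 3, 4, 6, 8, 9, 12, 13, 16, 18}.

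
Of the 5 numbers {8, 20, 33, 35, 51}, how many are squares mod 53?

0

(8/53) = -1 → non-residue.
(20/53) = -1 → non-residue.
(33/53) = -1 → non-residue.
(35/53) = -1 → non-residue.
(51/53) = -1 → non-residue.
Total quadratic residues among the 5: 0.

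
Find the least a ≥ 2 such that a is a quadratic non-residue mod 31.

3

(2/31) = +1, so 2 is a residue.
(3/31) = −1, so 3 is the smallest positive non-residue mod 31.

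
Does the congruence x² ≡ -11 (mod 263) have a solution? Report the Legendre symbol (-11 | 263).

-1

First reduce: -11 ≡ 252 (mod 263).
Pull out 2^2: since 263 ≡ 7 (mod 8), (2/263) = +1, so (2/263)^2 = +1.
Reciprocity: 63 ≡ 3 and 263 ≡ 3 (mod 4), so (63/263) = −(263/63).
Reduce top mod 63: now compute (11/63).
Reciprocity: 11 ≡ 3 and 63 ≡ 3 (mod 4), so (11/63) = −(63/11).
Reduce top mod 11: now compute (8/11).
Pull out 2^3: since 11 ≡ 3 (mod 8), (2/11) = -1, so (2/11)^3 = -1.
Reached (1/11) = 1. Collecting the sign flips along the way, the symbol is -1.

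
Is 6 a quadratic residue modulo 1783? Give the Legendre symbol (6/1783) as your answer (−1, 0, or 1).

-1

Pull out 2: since 1783 ≡ 7 (mod 8), (2/1783) = +1.
Reciprocity: 3 ≡ 3 and 1783 ≡ 3 (mod 4), so (3/1783) = −(1783/3).
Reduce top mod 3: now compute (1/3).
Reached (1/3) = 1. Collecting the sign flips along the way, the symbol is -1.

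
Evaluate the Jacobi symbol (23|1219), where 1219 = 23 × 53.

Reciprocity: 23 ≡ 3 and 1219 ≡ 3 (mod 4), so (23/1219) = −(1219/23).
Reduce top mod 23: now compute (0/23).
Top reduces to 0: gcd > 1, so the symbol is 0.

0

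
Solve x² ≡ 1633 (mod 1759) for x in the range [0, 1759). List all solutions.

578, 1181

Since 1759 ≡ 3 (mod 4), a square root of 1633 is 1633^((1759+1)/4) = 1633^440 mod 1759.
Repeated squaring: 1633^2≡45, 1633^4≡266, 1633^8≡396, 1633^16≡265, 1633^32≡1624, 1633^64≡635, 1633^128≡414, 1633^256≡773 (mod 1759).
1633^440 = 1633^(256+128+32+16+8) ≡ 578 (mod 1759).
Check: 578² = 334084 ≡ 1633 (mod 1759). The two roots are 578 and 1181.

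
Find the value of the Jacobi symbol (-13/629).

-1

First reduce: -13 ≡ 616 (mod 629).
Pull out 2^3: since 629 ≡ 5 (mod 8), (2/629) = -1, so (2/629)^3 = -1.
Reciprocity: 77 ≡ 1 and 629 ≡ 1 (mod 4), so (77/629) = +(629/77).
Reduce top mod 77: now compute (13/77).
Reciprocity: 13 ≡ 1 and 77 ≡ 1 (mod 4), so (13/77) = +(77/13).
Reduce top mod 13: now compute (12/13).
Pull out 2^2: since 13 ≡ 5 (mod 8), (2/13) = -1, so (2/13)^2 = +1.
Reciprocity: 3 ≡ 3 and 13 ≡ 1 (mod 4), so (3/13) = +(13/3).
Reduce top mod 3: now compute (1/3).
Reached (1/3) = 1. Collecting the sign flips along the way, the symbol is -1.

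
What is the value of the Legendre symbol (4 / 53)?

Pull out 2^2: since 53 ≡ 5 (mod 8), (2/53) = -1, so (2/53)^2 = +1.
Reached (1/53) = 1. Collecting the sign flips along the way, the symbol is +1.

1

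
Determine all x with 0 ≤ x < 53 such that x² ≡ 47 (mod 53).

53 ≡ 1 (mod 4), so we find a root by search.
Trying successive values, 10² = 100 ≡ 47 (mod 53). The other root is 53 − 10 = 43.

10, 43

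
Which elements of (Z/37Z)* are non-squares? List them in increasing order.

2 5 6 8 13 14 15 17 18 19 20 22 23 24 29 31 32 35

Square k = 1,…,18 (k and 37−k give the same square):
1²=1, 2²=4, 3²=9, 4²=16, 5²=25, 6²=36, 7²≡12, 8²≡27, 9²≡7, 10²≡26, 11²≡10, 12²≡33, 13²≡21, 14²≡11, 15²≡3, 16²≡34, 17²≡30, 18²≡28 (mod 37).
The residues are {1, 3, 4, 7, 9, 10, 11, 12, 16, 21, 25, 26, 27, 28, 30, 33, 34, 36}; the non-residues are the remaining 18 nonzero classes.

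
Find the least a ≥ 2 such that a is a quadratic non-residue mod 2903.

5

(2/2903) = +1, so 2 is a residue.
(3/2903) = +1, so 3 is a residue.
(4/2903) = +1, so 4 is a residue.
(5/2903) = −1, so 5 is the smallest positive non-residue mod 2903.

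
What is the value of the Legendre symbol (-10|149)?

First reduce: -10 ≡ 139 (mod 149).
Reciprocity: 139 ≡ 3 and 149 ≡ 1 (mod 4), so (139/149) = +(149/139).
Reduce top mod 139: now compute (10/139).
Pull out 2: since 139 ≡ 3 (mod 8), (2/139) = -1.
Reciprocity: 5 ≡ 1 and 139 ≡ 3 (mod 4), so (5/139) = +(139/5).
Reduce top mod 5: now compute (4/5).
Pull out 2^2: since 5 ≡ 5 (mod 8), (2/5) = -1, so (2/5)^2 = +1.
Reached (1/5) = 1. Collecting the sign flips along the way, the symbol is -1.

-1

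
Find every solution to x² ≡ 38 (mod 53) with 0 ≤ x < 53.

12, 41

53 ≡ 1 (mod 4), so we find a root by search.
Trying successive values, 12² = 144 ≡ 38 (mod 53). The other root is 53 − 12 = 41.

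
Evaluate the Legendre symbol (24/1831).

Pull out 2^3: since 1831 ≡ 7 (mod 8), (2/1831) = +1, so (2/1831)^3 = +1.
Reciprocity: 3 ≡ 3 and 1831 ≡ 3 (mod 4), so (3/1831) = −(1831/3).
Reduce top mod 3: now compute (1/3).
Reached (1/3) = 1. Collecting the sign flips along the way, the symbol is -1.

-1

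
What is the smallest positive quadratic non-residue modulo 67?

(2/67) = −1, so 2 is the smallest positive non-residue mod 67.

2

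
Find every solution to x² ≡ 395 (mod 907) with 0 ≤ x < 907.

Since 907 ≡ 3 (mod 4), a square root of 395 is 395^((907+1)/4) = 395^227 mod 907.
Repeated squaring: 395^2≡21, 395^4≡441, 395^8≡383, 395^16≡662, 395^32≡163, 395^64≡266, 395^128≡10 (mod 907).
395^227 = 395^(128+64+32+2+1) ≡ 860 (mod 907).
Check: 860² = 739600 ≡ 395 (mod 907). The two roots are 47 and 860.

47, 860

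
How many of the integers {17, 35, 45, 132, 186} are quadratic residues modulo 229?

(17/229) = +1 → QR.
(35/229) = -1 → non-residue.
(45/229) = +1 → QR.
(132/229) = +1 → QR.
(186/229) = +1 → QR.
Total quadratic residues among the 5: 4.

4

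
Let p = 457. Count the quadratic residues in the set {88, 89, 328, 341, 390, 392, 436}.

(88/457) = -1 → non-residue.
(89/457) = -1 → non-residue.
(328/457) = -1 → non-residue.
(341/457) = +1 → QR.
(390/457) = +1 → QR.
(392/457) = +1 → QR.
(436/457) = +1 → QR.
Total quadratic residues among the 7: 4.

4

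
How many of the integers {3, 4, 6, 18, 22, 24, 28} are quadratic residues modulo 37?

(3/37) = +1 → QR.
(4/37) = +1 → QR.
(6/37) = -1 → non-residue.
(18/37) = -1 → non-residue.
(22/37) = -1 → non-residue.
(24/37) = -1 → non-residue.
(28/37) = +1 → QR.
Total quadratic residues among the 7: 3.

3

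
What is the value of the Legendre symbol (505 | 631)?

1

Euler's criterion: (505/631) ≡ 505^315 (mod 631).
505^2 ≡ 101 (mod 631)
505^4 ≡ 105 (mod 631)
505^8 ≡ 298 (mod 631)
505^16 ≡ 464 (mod 631)
505^32 ≡ 125 (mod 631)
505^64 ≡ 481 (mod 631)
505^128 ≡ 415 (mod 631)
505^256 ≡ 593 (mod 631)
505^315 = 505^(256+32+16+8+2+1) ≡ 1 (mod 631).
Result is 1, so (505/631) = 1.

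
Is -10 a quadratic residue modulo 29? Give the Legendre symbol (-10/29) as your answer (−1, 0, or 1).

-1

First reduce: -10 ≡ 19 (mod 29).
Reciprocity: 19 ≡ 3 and 29 ≡ 1 (mod 4), so (19/29) = +(29/19).
Reduce top mod 19: now compute (10/19).
Pull out 2: since 19 ≡ 3 (mod 8), (2/19) = -1.
Reciprocity: 5 ≡ 1 and 19 ≡ 3 (mod 4), so (5/19) = +(19/5).
Reduce top mod 5: now compute (4/5).
Pull out 2^2: since 5 ≡ 5 (mod 8), (2/5) = -1, so (2/5)^2 = +1.
Reached (1/5) = 1. Collecting the sign flips along the way, the symbol is -1.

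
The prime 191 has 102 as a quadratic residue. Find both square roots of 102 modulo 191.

Since 191 ≡ 3 (mod 4), a square root of 102 is 102^((191+1)/4) = 102^48 mod 191.
Repeated squaring: 102^2≡90, 102^4≡78, 102^8≡163, 102^16≡20, 102^32≡18 (mod 191).
102^48 = 102^(32+16) ≡ 169 (mod 191).
Check: 169² = 28561 ≡ 102 (mod 191). The two roots are 22 and 169.

22, 169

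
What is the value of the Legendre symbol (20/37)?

Pull out 2^2: since 37 ≡ 5 (mod 8), (2/37) = -1, so (2/37)^2 = +1.
Reciprocity: 5 ≡ 1 and 37 ≡ 1 (mod 4), so (5/37) = +(37/5).
Reduce top mod 5: now compute (2/5).
Pull out 2: since 5 ≡ 5 (mod 8), (2/5) = -1.
Reached (1/5) = 1. Collecting the sign flips along the way, the symbol is -1.

-1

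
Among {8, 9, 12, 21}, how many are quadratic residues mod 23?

3

(8/23) = +1 → QR.
(9/23) = +1 → QR.
(12/23) = +1 → QR.
(21/23) = -1 → non-residue.
Total quadratic residues among the 4: 3.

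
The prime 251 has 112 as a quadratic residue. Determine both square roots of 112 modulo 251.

Since 251 ≡ 3 (mod 4), a square root of 112 is 112^((251+1)/4) = 112^63 mod 251.
Repeated squaring: 112^2≡245, 112^4≡36, 112^8≡41, 112^16≡175, 112^32≡3 (mod 251).
112^63 = 112^(32+16+8+4+2+1) ≡ 83 (mod 251).
Check: 83² = 6889 ≡ 112 (mod 251). The two roots are 83 and 168.

83, 168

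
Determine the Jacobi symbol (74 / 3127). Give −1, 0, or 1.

-1

Pull out 2: since 3127 ≡ 7 (mod 8), (2/3127) = +1.
Reciprocity: 37 ≡ 1 and 3127 ≡ 3 (mod 4), so (37/3127) = +(3127/37).
Reduce top mod 37: now compute (19/37).
Reciprocity: 19 ≡ 3 and 37 ≡ 1 (mod 4), so (19/37) = +(37/19).
Reduce top mod 19: now compute (18/19).
Pull out 2: since 19 ≡ 3 (mod 8), (2/19) = -1.
Reciprocity: 9 ≡ 1 and 19 ≡ 3 (mod 4), so (9/19) = +(19/9).
Reduce top mod 9: now compute (1/9).
Reached (1/9) = 1. Collecting the sign flips along the way, the symbol is -1.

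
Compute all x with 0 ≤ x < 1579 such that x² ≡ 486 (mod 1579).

479, 1100

Since 1579 ≡ 3 (mod 4), a square root of 486 is 486^((1579+1)/4) = 486^395 mod 1579.
Repeated squaring: 486^2≡925, 486^4≡1386, 486^8≡932, 486^16≡174, 486^32≡275, 486^64≡1412, 486^128≡1046, 486^256≡1448 (mod 1579).
486^395 = 486^(256+128+8+2+1) ≡ 1100 (mod 1579).
Check: 1100² = 1210000 ≡ 486 (mod 1579). The two roots are 479 and 1100.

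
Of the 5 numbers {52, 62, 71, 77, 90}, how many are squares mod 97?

1

(52/97) = -1 → non-residue.
(62/97) = +1 → QR.
(71/97) = -1 → non-residue.
(77/97) = -1 → non-residue.
(90/97) = -1 → non-residue.
Total quadratic residues among the 5: 1.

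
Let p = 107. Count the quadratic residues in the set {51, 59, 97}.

(51/107) = -1 → non-residue.
(59/107) = -1 → non-residue.
(97/107) = -1 → non-residue.
Total quadratic residues among the 3: 0.

0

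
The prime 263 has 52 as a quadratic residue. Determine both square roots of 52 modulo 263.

Since 263 ≡ 3 (mod 4), a square root of 52 is 52^((263+1)/4) = 52^66 mod 263.
Repeated squaring: 52^2≡74, 52^4≡216, 52^8≡105, 52^16≡242, 52^32≡178, 52^64≡124 (mod 263).
52^66 = 52^(64+2) ≡ 234 (mod 263).
Check: 234² = 54756 ≡ 52 (mod 263). The two roots are 29 and 234.

29, 234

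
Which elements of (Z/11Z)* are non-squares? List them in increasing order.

Square k = 1,…,5 (k and 11−k give the same square):
1²=1, 2²=4, 3²=9, 4²≡5, 5²≡3 (mod 11).
The residues are {1, 3, 4, 5, 9}; the non-residues are the remaining 5 nonzero classes.

2 6 7 8 10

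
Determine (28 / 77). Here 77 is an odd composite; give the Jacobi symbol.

Pull out 2^2: since 77 ≡ 5 (mod 8), (2/77) = -1, so (2/77)^2 = +1.
Reciprocity: 7 ≡ 3 and 77 ≡ 1 (mod 4), so (7/77) = +(77/7).
Reduce top mod 7: now compute (0/7).
Top reduces to 0: gcd > 1, so the symbol is 0.

0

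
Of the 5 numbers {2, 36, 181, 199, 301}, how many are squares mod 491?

3

(2/491) = -1 → non-residue.
(36/491) = +1 → QR.
(181/491) = +1 → QR.
(199/491) = +1 → QR.
(301/491) = -1 → non-residue.
Total quadratic residues among the 5: 3.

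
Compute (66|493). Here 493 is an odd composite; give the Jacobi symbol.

Pull out 2: since 493 ≡ 5 (mod 8), (2/493) = -1.
Reciprocity: 33 ≡ 1 and 493 ≡ 1 (mod 4), so (33/493) = +(493/33).
Reduce top mod 33: now compute (31/33).
Reciprocity: 31 ≡ 3 and 33 ≡ 1 (mod 4), so (31/33) = +(33/31).
Reduce top mod 31: now compute (2/31).
Pull out 2: since 31 ≡ 7 (mod 8), (2/31) = +1.
Reached (1/31) = 1. Collecting the sign flips along the way, the symbol is -1.

-1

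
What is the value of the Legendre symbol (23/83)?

Reciprocity: 23 ≡ 3 and 83 ≡ 3 (mod 4), so (23/83) = −(83/23).
Reduce top mod 23: now compute (14/23).
Pull out 2: since 23 ≡ 7 (mod 8), (2/23) = +1.
Reciprocity: 7 ≡ 3 and 23 ≡ 3 (mod 4), so (7/23) = −(23/7).
Reduce top mod 7: now compute (2/7).
Pull out 2: since 7 ≡ 7 (mod 8), (2/7) = +1.
Reached (1/7) = 1. Collecting the sign flips along the way, the symbol is +1.

1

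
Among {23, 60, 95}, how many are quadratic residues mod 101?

(23/101) = +1 → QR.
(60/101) = -1 → non-residue.
(95/101) = +1 → QR.
Total quadratic residues among the 3: 2.

2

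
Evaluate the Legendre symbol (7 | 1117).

1

Reciprocity: 7 ≡ 3 and 1117 ≡ 1 (mod 4), so (7/1117) = +(1117/7).
Reduce top mod 7: now compute (4/7).
Pull out 2^2: since 7 ≡ 7 (mod 8), (2/7) = +1, so (2/7)^2 = +1.
Reached (1/7) = 1. Collecting the sign flips along the way, the symbol is +1.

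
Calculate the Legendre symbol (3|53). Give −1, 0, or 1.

Euler's criterion: (3/53) ≡ 3^26 (mod 53).
3^2 ≡ 9 (mod 53)
3^4 ≡ 28 (mod 53)
3^8 ≡ 42 (mod 53)
3^16 ≡ 15 (mod 53)
3^26 = 3^(16+8+2) ≡ 52 (mod 53).
Result is 52 ≡ −1, so (3/53) = −1.

-1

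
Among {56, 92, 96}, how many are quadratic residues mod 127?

0

(56/127) = -1 → non-residue.
(92/127) = -1 → non-residue.
(96/127) = -1 → non-residue.
Total quadratic residues among the 3: 0.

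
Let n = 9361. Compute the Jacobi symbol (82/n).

-1

Pull out 2: since 9361 ≡ 1 (mod 8), (2/9361) = +1.
Reciprocity: 41 ≡ 1 and 9361 ≡ 1 (mod 4), so (41/9361) = +(9361/41).
Reduce top mod 41: now compute (13/41).
Reciprocity: 13 ≡ 1 and 41 ≡ 1 (mod 4), so (13/41) = +(41/13).
Reduce top mod 13: now compute (2/13).
Pull out 2: since 13 ≡ 5 (mod 8), (2/13) = -1.
Reached (1/13) = 1. Collecting the sign flips along the way, the symbol is -1.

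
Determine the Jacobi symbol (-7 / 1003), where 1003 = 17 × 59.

First reduce: -7 ≡ 996 (mod 1003).
Pull out 2^2: since 1003 ≡ 3 (mod 8), (2/1003) = -1, so (2/1003)^2 = +1.
Reciprocity: 249 ≡ 1 and 1003 ≡ 3 (mod 4), so (249/1003) = +(1003/249).
Reduce top mod 249: now compute (7/249).
Reciprocity: 7 ≡ 3 and 249 ≡ 1 (mod 4), so (7/249) = +(249/7).
Reduce top mod 7: now compute (4/7).
Pull out 2^2: since 7 ≡ 7 (mod 8), (2/7) = +1, so (2/7)^2 = +1.
Reached (1/7) = 1. Collecting the sign flips along the way, the symbol is +1.

1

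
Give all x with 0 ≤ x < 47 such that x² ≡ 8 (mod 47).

Since 47 ≡ 3 (mod 4), a square root of 8 is 8^((47+1)/4) = 8^12 mod 47.
Repeated squaring: 8^2≡17, 8^4≡7, 8^8≡2 (mod 47).
8^12 = 8^(8+4) ≡ 14 (mod 47).
Check: 14² = 196 ≡ 8 (mod 47). The two roots are 14 and 33.

14, 33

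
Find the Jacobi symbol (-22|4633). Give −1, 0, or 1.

-1

First reduce: -22 ≡ 4611 (mod 4633).
Reciprocity: 4611 ≡ 3 and 4633 ≡ 1 (mod 4), so (4611/4633) = +(4633/4611).
Reduce top mod 4611: now compute (22/4611).
Pull out 2: since 4611 ≡ 3 (mod 8), (2/4611) = -1.
Reciprocity: 11 ≡ 3 and 4611 ≡ 3 (mod 4), so (11/4611) = −(4611/11).
Reduce top mod 11: now compute (2/11).
Pull out 2: since 11 ≡ 3 (mod 8), (2/11) = -1.
Reached (1/11) = 1. Collecting the sign flips along the way, the symbol is -1.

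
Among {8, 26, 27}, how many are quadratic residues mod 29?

(8/29) = -1 → non-residue.
(26/29) = -1 → non-residue.
(27/29) = -1 → non-residue.
Total quadratic residues among the 3: 0.

0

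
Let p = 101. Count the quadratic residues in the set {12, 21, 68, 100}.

3

(12/101) = -1 → non-residue.
(21/101) = +1 → QR.
(68/101) = +1 → QR.
(100/101) = +1 → QR.
Total quadratic residues among the 4: 3.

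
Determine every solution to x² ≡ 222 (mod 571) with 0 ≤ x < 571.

260, 311

Since 571 ≡ 3 (mod 4), a square root of 222 is 222^((571+1)/4) = 222^143 mod 571.
Repeated squaring: 222^2≡178, 222^4≡279, 222^8≡185, 222^16≡536, 222^32≡83, 222^64≡37, 222^128≡227 (mod 571).
222^143 = 222^(128+8+4+2+1) ≡ 260 (mod 571).
Check: 260² = 67600 ≡ 222 (mod 571). The two roots are 260 and 311.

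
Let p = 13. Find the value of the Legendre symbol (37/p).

First reduce: 37 ≡ 11 (mod 13).
Reciprocity: 11 ≡ 3 and 13 ≡ 1 (mod 4), so (11/13) = +(13/11).
Reduce top mod 11: now compute (2/11).
Pull out 2: since 11 ≡ 3 (mod 8), (2/11) = -1.
Reached (1/11) = 1. Collecting the sign flips along the way, the symbol is -1.

-1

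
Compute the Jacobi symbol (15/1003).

1

Reciprocity: 15 ≡ 3 and 1003 ≡ 3 (mod 4), so (15/1003) = −(1003/15).
Reduce top mod 15: now compute (13/15).
Reciprocity: 13 ≡ 1 and 15 ≡ 3 (mod 4), so (13/15) = +(15/13).
Reduce top mod 13: now compute (2/13).
Pull out 2: since 13 ≡ 5 (mod 8), (2/13) = -1.
Reached (1/13) = 1. Collecting the sign flips along the way, the symbol is +1.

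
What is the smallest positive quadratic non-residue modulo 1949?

(2/1949) = −1, so 2 is the smallest positive non-residue mod 1949.

2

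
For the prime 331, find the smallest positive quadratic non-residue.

2

(2/331) = −1, so 2 is the smallest positive non-residue mod 331.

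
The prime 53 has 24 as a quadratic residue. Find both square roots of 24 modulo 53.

17, 36

53 ≡ 1 (mod 4), so we find a root by search.
Trying successive values, 17² = 289 ≡ 24 (mod 53). The other root is 53 − 17 = 36.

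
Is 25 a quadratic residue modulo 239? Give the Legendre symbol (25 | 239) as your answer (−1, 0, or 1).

Reciprocity: 25 ≡ 1 and 239 ≡ 3 (mod 4), so (25/239) = +(239/25).
Reduce top mod 25: now compute (14/25).
Pull out 2: since 25 ≡ 1 (mod 8), (2/25) = +1.
Reciprocity: 7 ≡ 3 and 25 ≡ 1 (mod 4), so (7/25) = +(25/7).
Reduce top mod 7: now compute (4/7).
Pull out 2^2: since 7 ≡ 7 (mod 8), (2/7) = +1, so (2/7)^2 = +1.
Reached (1/7) = 1. Collecting the sign flips along the way, the symbol is +1.

1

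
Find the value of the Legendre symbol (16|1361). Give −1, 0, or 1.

1

Pull out 2^4: since 1361 ≡ 1 (mod 8), (2/1361) = +1, so (2/1361)^4 = +1.
Reached (1/1361) = 1. Collecting the sign flips along the way, the symbol is +1.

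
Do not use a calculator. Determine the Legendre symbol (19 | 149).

1

Reciprocity: 19 ≡ 3 and 149 ≡ 1 (mod 4), so (19/149) = +(149/19).
Reduce top mod 19: now compute (16/19).
Pull out 2^4: since 19 ≡ 3 (mod 8), (2/19) = -1, so (2/19)^4 = +1.
Reached (1/19) = 1. Collecting the sign flips along the way, the symbol is +1.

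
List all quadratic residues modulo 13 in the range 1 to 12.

Square k = 1,…,6 (k and 13−k give the same square):
1²=1, 2²=4, 3²=9, 4²≡3, 5²≡12, 6²≡10 (mod 13).
So the quadratic residues mod 13 are {1, 3, 4, 9, 10, 12}.

1,3,4,9,10,12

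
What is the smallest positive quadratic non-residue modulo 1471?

(2/1471) = +1, so 2 is a residue.
(3/1471) = −1, so 3 is the smallest positive non-residue mod 1471.

3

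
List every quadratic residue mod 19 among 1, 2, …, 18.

1, 4, 5, 6, 7, 9, 11, 16, 17

Square k = 1,…,9 (k and 19−k give the same square):
1²=1, 2²=4, 3²=9, 4²=16, 5²≡6, 6²≡17, 7²≡11, 8²≡7, 9²≡5 (mod 19).
So the quadratic residues mod 19 are {1, 4, 5, 6, 7, 9, 11, 16, 17}.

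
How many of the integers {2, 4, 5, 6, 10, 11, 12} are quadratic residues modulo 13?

(2/13) = -1 → non-residue.
(4/13) = +1 → QR.
(5/13) = -1 → non-residue.
(6/13) = -1 → non-residue.
(10/13) = +1 → QR.
(11/13) = -1 → non-residue.
(12/13) = +1 → QR.
Total quadratic residues among the 7: 3.

3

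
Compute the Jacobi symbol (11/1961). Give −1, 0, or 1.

1

Reciprocity: 11 ≡ 3 and 1961 ≡ 1 (mod 4), so (11/1961) = +(1961/11).
Reduce top mod 11: now compute (3/11).
Reciprocity: 3 ≡ 3 and 11 ≡ 3 (mod 4), so (3/11) = −(11/3).
Reduce top mod 3: now compute (2/3).
Pull out 2: since 3 ≡ 3 (mod 8), (2/3) = -1.
Reached (1/3) = 1. Collecting the sign flips along the way, the symbol is +1.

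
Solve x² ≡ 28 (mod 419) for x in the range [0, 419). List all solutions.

Since 419 ≡ 3 (mod 4), a square root of 28 is 28^((419+1)/4) = 28^105 mod 419.
Repeated squaring: 28^2≡365, 28^4≡402, 28^8≡289, 28^16≡140, 28^32≡326, 28^64≡269 (mod 419).
28^105 = 28^(64+32+8+1) ≡ 191 (mod 419).
Check: 191² = 36481 ≡ 28 (mod 419). The two roots are 191 and 228.

191, 228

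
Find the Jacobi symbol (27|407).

Reciprocity: 27 ≡ 3 and 407 ≡ 3 (mod 4), so (27/407) = −(407/27).
Reduce top mod 27: now compute (2/27).
Pull out 2: since 27 ≡ 3 (mod 8), (2/27) = -1.
Reached (1/27) = 1. Collecting the sign flips along the way, the symbol is +1.

1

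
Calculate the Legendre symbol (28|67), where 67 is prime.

-1

Pull out 2^2: since 67 ≡ 3 (mod 8), (2/67) = -1, so (2/67)^2 = +1.
Reciprocity: 7 ≡ 3 and 67 ≡ 3 (mod 4), so (7/67) = −(67/7).
Reduce top mod 7: now compute (4/7).
Pull out 2^2: since 7 ≡ 7 (mod 8), (2/7) = +1, so (2/7)^2 = +1.
Reached (1/7) = 1. Collecting the sign flips along the way, the symbol is -1.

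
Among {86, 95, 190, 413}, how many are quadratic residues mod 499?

2

(86/499) = -1 → non-residue.
(95/499) = -1 → non-residue.
(190/499) = +1 → QR.
(413/499) = +1 → QR.
Total quadratic residues among the 4: 2.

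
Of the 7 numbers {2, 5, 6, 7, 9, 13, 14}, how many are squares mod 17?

3

(2/17) = +1 → QR.
(5/17) = -1 → non-residue.
(6/17) = -1 → non-residue.
(7/17) = -1 → non-residue.
(9/17) = +1 → QR.
(13/17) = +1 → QR.
(14/17) = -1 → non-residue.
Total quadratic residues among the 7: 3.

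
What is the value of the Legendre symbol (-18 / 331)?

1

Euler's criterion: (-18/331) ≡ 313^165 (mod 331).
313^2 ≡ 324 (mod 331)
313^4 ≡ 49 (mod 331)
313^8 ≡ 84 (mod 331)
313^16 ≡ 105 (mod 331)
313^32 ≡ 102 (mod 331)
313^64 ≡ 143 (mod 331)
313^128 ≡ 258 (mod 331)
313^165 = 313^(128+32+4+1) ≡ 1 (mod 331).
Result is 1, so (-18/331) = 1.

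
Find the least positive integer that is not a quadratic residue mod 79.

(2/79) = +1, so 2 is a residue.
(3/79) = −1, so 3 is the smallest positive non-residue mod 79.

3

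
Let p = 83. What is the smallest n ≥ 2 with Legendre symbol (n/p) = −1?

(2/83) = −1, so 2 is the smallest positive non-residue mod 83.

2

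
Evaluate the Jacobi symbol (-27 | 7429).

First reduce: -27 ≡ 7402 (mod 7429).
Pull out 2: since 7429 ≡ 5 (mod 8), (2/7429) = -1.
Reciprocity: 3701 ≡ 1 and 7429 ≡ 1 (mod 4), so (3701/7429) = +(7429/3701).
Reduce top mod 3701: now compute (27/3701).
Reciprocity: 27 ≡ 3 and 3701 ≡ 1 (mod 4), so (27/3701) = +(3701/27).
Reduce top mod 27: now compute (2/27).
Pull out 2: since 27 ≡ 3 (mod 8), (2/27) = -1.
Reached (1/27) = 1. Collecting the sign flips along the way, the symbol is +1.

1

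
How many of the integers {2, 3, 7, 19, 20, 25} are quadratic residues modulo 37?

(2/37) = -1 → non-residue.
(3/37) = +1 → QR.
(7/37) = +1 → QR.
(19/37) = -1 → non-residue.
(20/37) = -1 → non-residue.
(25/37) = +1 → QR.
Total quadratic residues among the 6: 3.

3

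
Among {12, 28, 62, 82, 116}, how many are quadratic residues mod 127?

(12/127) = -1 → non-residue.
(28/127) = -1 → non-residue.
(62/127) = +1 → QR.
(82/127) = +1 → QR.
(116/127) = -1 → non-residue.
Total quadratic residues among the 5: 2.

2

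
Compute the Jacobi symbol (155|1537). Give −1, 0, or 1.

Reciprocity: 155 ≡ 3 and 1537 ≡ 1 (mod 4), so (155/1537) = +(1537/155).
Reduce top mod 155: now compute (142/155).
Pull out 2: since 155 ≡ 3 (mod 8), (2/155) = -1.
Reciprocity: 71 ≡ 3 and 155 ≡ 3 (mod 4), so (71/155) = −(155/71).
Reduce top mod 71: now compute (13/71).
Reciprocity: 13 ≡ 1 and 71 ≡ 3 (mod 4), so (13/71) = +(71/13).
Reduce top mod 13: now compute (6/13).
Pull out 2: since 13 ≡ 5 (mod 8), (2/13) = -1.
Reciprocity: 3 ≡ 3 and 13 ≡ 1 (mod 4), so (3/13) = +(13/3).
Reduce top mod 3: now compute (1/3).
Reached (1/3) = 1. Collecting the sign flips along the way, the symbol is -1.

-1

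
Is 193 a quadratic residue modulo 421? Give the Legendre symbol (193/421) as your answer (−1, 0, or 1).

Euler's criterion: (193/421) ≡ 193^210 (mod 421).
193^2 ≡ 201 (mod 421)
193^4 ≡ 406 (mod 421)
193^8 ≡ 225 (mod 421)
193^16 ≡ 105 (mod 421)
193^32 ≡ 79 (mod 421)
193^64 ≡ 347 (mod 421)
193^128 ≡ 3 (mod 421)
193^210 = 193^(128+64+16+2) ≡ 420 (mod 421).
Result is 420 ≡ −1, so (193/421) = −1.

-1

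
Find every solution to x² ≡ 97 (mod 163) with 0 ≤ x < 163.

74, 89

Since 163 ≡ 3 (mod 4), a square root of 97 is 97^((163+1)/4) = 97^41 mod 163.
Repeated squaring: 97^2≡118, 97^4≡69, 97^8≡34, 97^16≡15, 97^32≡62 (mod 163).
97^41 = 97^(32+8+1) ≡ 74 (mod 163).
Check: 74² = 5476 ≡ 97 (mod 163). The two roots are 74 and 89.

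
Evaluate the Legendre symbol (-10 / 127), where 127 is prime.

1

First reduce: -10 ≡ 117 (mod 127).
Reciprocity: 117 ≡ 1 and 127 ≡ 3 (mod 4), so (117/127) = +(127/117).
Reduce top mod 117: now compute (10/117).
Pull out 2: since 117 ≡ 5 (mod 8), (2/117) = -1.
Reciprocity: 5 ≡ 1 and 117 ≡ 1 (mod 4), so (5/117) = +(117/5).
Reduce top mod 5: now compute (2/5).
Pull out 2: since 5 ≡ 5 (mod 8), (2/5) = -1.
Reached (1/5) = 1. Collecting the sign flips along the way, the symbol is +1.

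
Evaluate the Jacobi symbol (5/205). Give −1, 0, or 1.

Reciprocity: 5 ≡ 1 and 205 ≡ 1 (mod 4), so (5/205) = +(205/5).
Reduce top mod 5: now compute (0/5).
Top reduces to 0: gcd > 1, so the symbol is 0.

0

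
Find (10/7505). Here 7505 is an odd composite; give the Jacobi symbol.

Pull out 2: since 7505 ≡ 1 (mod 8), (2/7505) = +1.
Reciprocity: 5 ≡ 1 and 7505 ≡ 1 (mod 4), so (5/7505) = +(7505/5).
Reduce top mod 5: now compute (0/5).
Top reduces to 0: gcd > 1, so the symbol is 0.

0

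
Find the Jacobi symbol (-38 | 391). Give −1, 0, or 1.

First reduce: -38 ≡ 353 (mod 391).
Reciprocity: 353 ≡ 1 and 391 ≡ 3 (mod 4), so (353/391) = +(391/353).
Reduce top mod 353: now compute (38/353).
Pull out 2: since 353 ≡ 1 (mod 8), (2/353) = +1.
Reciprocity: 19 ≡ 3 and 353 ≡ 1 (mod 4), so (19/353) = +(353/19).
Reduce top mod 19: now compute (11/19).
Reciprocity: 11 ≡ 3 and 19 ≡ 3 (mod 4), so (11/19) = −(19/11).
Reduce top mod 11: now compute (8/11).
Pull out 2^3: since 11 ≡ 3 (mod 8), (2/11) = -1, so (2/11)^3 = -1.
Reached (1/11) = 1. Collecting the sign flips along the way, the symbol is +1.

1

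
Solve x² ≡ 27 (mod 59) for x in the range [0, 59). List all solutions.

26, 33

Since 59 ≡ 3 (mod 4), a square root of 27 is 27^((59+1)/4) = 27^15 mod 59.
Repeated squaring: 27^2≡21, 27^4≡28, 27^8≡17 (mod 59).
27^15 = 27^(8+4+2+1) ≡ 26 (mod 59).
Check: 26² = 676 ≡ 27 (mod 59). The two roots are 26 and 33.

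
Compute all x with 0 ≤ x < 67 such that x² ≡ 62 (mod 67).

Since 67 ≡ 3 (mod 4), a square root of 62 is 62^((67+1)/4) = 62^17 mod 67.
Repeated squaring: 62^2≡25, 62^4≡22, 62^8≡15, 62^16≡24 (mod 67).
62^17 = 62^(16+1) ≡ 14 (mod 67).
Check: 14² = 196 ≡ 62 (mod 67). The two roots are 14 and 53.

14, 53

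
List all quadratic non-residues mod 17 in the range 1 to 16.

3,5,6,7,10,11,12,14

Square k = 1,…,8 (k and 17−k give the same square):
1²=1, 2²=4, 3²=9, 4²=16, 5²≡8, 6²≡2, 7²≡15, 8²≡13 (mod 17).
The residues are {1, 2, 4, 8, 9, 13, 15, 16}; the non-residues are the remaining 8 nonzero classes.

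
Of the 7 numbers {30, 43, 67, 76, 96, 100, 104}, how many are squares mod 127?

4

(30/127) = +1 → QR.
(43/127) = -1 → non-residue.
(67/127) = -1 → non-residue.
(76/127) = +1 → QR.
(96/127) = -1 → non-residue.
(100/127) = +1 → QR.
(104/127) = +1 → QR.
Total quadratic residues among the 7: 4.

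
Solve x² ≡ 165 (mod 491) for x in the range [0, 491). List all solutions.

Since 491 ≡ 3 (mod 4), a square root of 165 is 165^((491+1)/4) = 165^123 mod 491.
Repeated squaring: 165^2≡220, 165^4≡282, 165^8≡473, 165^16≡324, 165^32≡393, 165^64≡275 (mod 491).
165^123 = 165^(64+32+16+8+2+1) ≡ 239 (mod 491).
Check: 239² = 57121 ≡ 165 (mod 491). The two roots are 239 and 252.

239, 252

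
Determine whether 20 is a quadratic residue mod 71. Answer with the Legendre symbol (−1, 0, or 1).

Pull out 2^2: since 71 ≡ 7 (mod 8), (2/71) = +1, so (2/71)^2 = +1.
Reciprocity: 5 ≡ 1 and 71 ≡ 3 (mod 4), so (5/71) = +(71/5).
Reduce top mod 5: now compute (1/5).
Reached (1/5) = 1. Collecting the sign flips along the way, the symbol is +1.

1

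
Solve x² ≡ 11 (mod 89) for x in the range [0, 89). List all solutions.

10, 79

89 ≡ 1 (mod 4), so we find a root by search.
Trying successive values, 10² = 100 ≡ 11 (mod 89). The other root is 89 − 10 = 79.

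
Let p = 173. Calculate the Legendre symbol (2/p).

Euler's criterion: (2/173) ≡ 2^86 (mod 173).
2^2 ≡ 4 (mod 173)
2^4 ≡ 16 (mod 173)
2^8 ≡ 83 (mod 173)
2^16 ≡ 142 (mod 173)
2^32 ≡ 96 (mod 173)
2^64 ≡ 47 (mod 173)
2^86 = 2^(64+16+4+2) ≡ 172 (mod 173).
Result is 172 ≡ −1, so (2/173) = −1.

-1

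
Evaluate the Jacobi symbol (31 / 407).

Reciprocity: 31 ≡ 3 and 407 ≡ 3 (mod 4), so (31/407) = −(407/31).
Reduce top mod 31: now compute (4/31).
Pull out 2^2: since 31 ≡ 7 (mod 8), (2/31) = +1, so (2/31)^2 = +1.
Reached (1/31) = 1. Collecting the sign flips along the way, the symbol is -1.

-1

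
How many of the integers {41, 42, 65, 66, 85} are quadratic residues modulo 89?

(41/89) = -1 → non-residue.
(42/89) = +1 → QR.
(65/89) = -1 → non-residue.
(66/89) = -1 → non-residue.
(85/89) = +1 → QR.
Total quadratic residues among the 5: 2.

2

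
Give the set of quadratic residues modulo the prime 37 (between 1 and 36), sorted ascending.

Square k = 1,…,18 (k and 37−k give the same square):
1²=1, 2²=4, 3²=9, 4²=16, 5²=25, 6²=36, 7²≡12, 8²≡27, 9²≡7, 10²≡26, 11²≡10, 12²≡33, 13²≡21, 14²≡11, 15²≡3, 16²≡34, 17²≡30, 18²≡28 (mod 37).
So the quadratic residues mod 37 are {1, 3, 4, 7, 9, 10, 11, 12, 16, 21, 25, 26, 27, 28, 30, 33, 34, 36}.

1, 3, 4, 7, 9, 10, 11, 12, 16, 21, 25, 26, 27, 28, 30, 33, 34, 36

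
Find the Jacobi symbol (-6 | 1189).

-1

First reduce: -6 ≡ 1183 (mod 1189).
Reciprocity: 1183 ≡ 3 and 1189 ≡ 1 (mod 4), so (1183/1189) = +(1189/1183).
Reduce top mod 1183: now compute (6/1183).
Pull out 2: since 1183 ≡ 7 (mod 8), (2/1183) = +1.
Reciprocity: 3 ≡ 3 and 1183 ≡ 3 (mod 4), so (3/1183) = −(1183/3).
Reduce top mod 3: now compute (1/3).
Reached (1/3) = 1. Collecting the sign flips along the way, the symbol is -1.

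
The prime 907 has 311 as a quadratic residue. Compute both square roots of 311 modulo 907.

Since 907 ≡ 3 (mod 4), a square root of 311 is 311^((907+1)/4) = 311^227 mod 907.
Repeated squaring: 311^2≡579, 311^4≡558, 311^8≡263, 311^16≡237, 311^32≡842, 311^64≡597, 311^128≡865 (mod 907).
311^227 = 311^(128+64+32+2+1) ≡ 232 (mod 907).
Check: 232² = 53824 ≡ 311 (mod 907). The two roots are 232 and 675.

232, 675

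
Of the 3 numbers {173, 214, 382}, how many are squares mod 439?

1

(173/439) = -1 → non-residue.
(214/439) = -1 → non-residue.
(382/439) = +1 → QR.
Total quadratic residues among the 3: 1.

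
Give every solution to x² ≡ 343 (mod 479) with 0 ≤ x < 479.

213, 266

Since 479 ≡ 3 (mod 4), a square root of 343 is 343^((479+1)/4) = 343^120 mod 479.
Repeated squaring: 343^2≡294, 343^4≡216, 343^8≡193, 343^16≡366, 343^32≡315, 343^64≡72 (mod 479).
343^120 = 343^(64+32+16+8) ≡ 213 (mod 479).
Check: 213² = 45369 ≡ 343 (mod 479). The two roots are 213 and 266.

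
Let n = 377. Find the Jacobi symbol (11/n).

1

Reciprocity: 11 ≡ 3 and 377 ≡ 1 (mod 4), so (11/377) = +(377/11).
Reduce top mod 11: now compute (3/11).
Reciprocity: 3 ≡ 3 and 11 ≡ 3 (mod 4), so (3/11) = −(11/3).
Reduce top mod 3: now compute (2/3).
Pull out 2: since 3 ≡ 3 (mod 8), (2/3) = -1.
Reached (1/3) = 1. Collecting the sign flips along the way, the symbol is +1.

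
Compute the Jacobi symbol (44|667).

Pull out 2^2: since 667 ≡ 3 (mod 8), (2/667) = -1, so (2/667)^2 = +1.
Reciprocity: 11 ≡ 3 and 667 ≡ 3 (mod 4), so (11/667) = −(667/11).
Reduce top mod 11: now compute (7/11).
Reciprocity: 7 ≡ 3 and 11 ≡ 3 (mod 4), so (7/11) = −(11/7).
Reduce top mod 7: now compute (4/7).
Pull out 2^2: since 7 ≡ 7 (mod 8), (2/7) = +1, so (2/7)^2 = +1.
Reached (1/7) = 1. Collecting the sign flips along the way, the symbol is +1.

1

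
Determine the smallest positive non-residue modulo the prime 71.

(2/71) = +1, so 2 is a residue.
(3/71) = +1, so 3 is a residue.
(4/71) = +1, so 4 is a residue.
(5/71) = +1, so 5 is a residue.
(6/71) = +1, so 6 is a residue.
(7/71) = −1, so 7 is the smallest positive non-residue mod 71.

7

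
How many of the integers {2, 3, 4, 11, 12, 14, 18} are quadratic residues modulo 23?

(2/23) = +1 → QR.
(3/23) = +1 → QR.
(4/23) = +1 → QR.
(11/23) = -1 → non-residue.
(12/23) = +1 → QR.
(14/23) = -1 → non-residue.
(18/23) = +1 → QR.
Total quadratic residues among the 7: 5.

5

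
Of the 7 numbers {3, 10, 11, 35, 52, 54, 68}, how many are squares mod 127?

4

(3/127) = -1 → non-residue.
(10/127) = -1 → non-residue.
(11/127) = +1 → QR.
(35/127) = +1 → QR.
(52/127) = +1 → QR.
(54/127) = -1 → non-residue.
(68/127) = +1 → QR.
Total quadratic residues among the 7: 4.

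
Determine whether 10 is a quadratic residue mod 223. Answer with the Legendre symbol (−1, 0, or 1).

Pull out 2: since 223 ≡ 7 (mod 8), (2/223) = +1.
Reciprocity: 5 ≡ 1 and 223 ≡ 3 (mod 4), so (5/223) = +(223/5).
Reduce top mod 5: now compute (3/5).
Reciprocity: 3 ≡ 3 and 5 ≡ 1 (mod 4), so (3/5) = +(5/3).
Reduce top mod 3: now compute (2/3).
Pull out 2: since 3 ≡ 3 (mod 8), (2/3) = -1.
Reached (1/3) = 1. Collecting the sign flips along the way, the symbol is -1.

-1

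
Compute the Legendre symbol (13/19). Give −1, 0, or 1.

Euler's criterion: (13/19) ≡ 13^9 (mod 19).
13^2 ≡ 17 (mod 19)
13^4 ≡ 4 (mod 19)
13^8 ≡ 16 (mod 19)
13^9 = 13^(8+1) ≡ 18 (mod 19).
Result is 18 ≡ −1, so (13/19) = −1.

-1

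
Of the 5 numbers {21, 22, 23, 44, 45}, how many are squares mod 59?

3

(21/59) = +1 → QR.
(22/59) = +1 → QR.
(23/59) = -1 → non-residue.
(44/59) = -1 → non-residue.
(45/59) = +1 → QR.
Total quadratic residues among the 5: 3.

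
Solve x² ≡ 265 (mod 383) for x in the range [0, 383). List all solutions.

Since 383 ≡ 3 (mod 4), a square root of 265 is 265^((383+1)/4) = 265^96 mod 383.
Repeated squaring: 265^2≡136, 265^4≡112, 265^8≡288, 265^16≡216, 265^32≡313, 265^64≡304 (mod 383).
265^96 = 265^(64+32) ≡ 168 (mod 383).
Check: 168² = 28224 ≡ 265 (mod 383). The two roots are 168 and 215.

168, 215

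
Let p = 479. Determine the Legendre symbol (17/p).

Euler's criterion: (17/479) ≡ 17^239 (mod 479).
17^2 ≡ 289 (mod 479)
17^4 ≡ 175 (mod 479)
17^8 ≡ 448 (mod 479)
17^16 ≡ 3 (mod 479)
17^32 ≡ 9 (mod 479)
17^64 ≡ 81 (mod 479)
17^128 ≡ 334 (mod 479)
17^239 = 17^(128+64+32+8+4+2+1) ≡ 478 (mod 479).
Result is 478 ≡ −1, so (17/479) = −1.

-1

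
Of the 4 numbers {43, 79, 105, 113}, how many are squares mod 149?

1

(43/149) = -1 → non-residue.
(79/149) = -1 → non-residue.
(105/149) = -1 → non-residue.
(113/149) = +1 → QR.
Total quadratic residues among the 4: 1.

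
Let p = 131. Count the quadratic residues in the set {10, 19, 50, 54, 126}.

0

(10/131) = -1 → non-residue.
(19/131) = -1 → non-residue.
(50/131) = -1 → non-residue.
(54/131) = -1 → non-residue.
(126/131) = -1 → non-residue.
Total quadratic residues among the 5: 0.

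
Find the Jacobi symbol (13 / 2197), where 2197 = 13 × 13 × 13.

0

Reciprocity: 13 ≡ 1 and 2197 ≡ 1 (mod 4), so (13/2197) = +(2197/13).
Reduce top mod 13: now compute (0/13).
Top reduces to 0: gcd > 1, so the symbol is 0.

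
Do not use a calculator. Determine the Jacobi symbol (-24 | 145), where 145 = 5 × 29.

First reduce: -24 ≡ 121 (mod 145).
Reciprocity: 121 ≡ 1 and 145 ≡ 1 (mod 4), so (121/145) = +(145/121).
Reduce top mod 121: now compute (24/121).
Pull out 2^3: since 121 ≡ 1 (mod 8), (2/121) = +1, so (2/121)^3 = +1.
Reciprocity: 3 ≡ 3 and 121 ≡ 1 (mod 4), so (3/121) = +(121/3).
Reduce top mod 3: now compute (1/3).
Reached (1/3) = 1. Collecting the sign flips along the way, the symbol is +1.

1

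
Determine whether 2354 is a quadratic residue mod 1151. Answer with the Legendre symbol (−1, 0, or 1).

Euler's criterion: (2354/1151) ≡ 52^575 (mod 1151).
52^2 ≡ 402 (mod 1151)
52^4 ≡ 464 (mod 1151)
52^8 ≡ 59 (mod 1151)
52^16 ≡ 28 (mod 1151)
52^32 ≡ 784 (mod 1151)
52^64 ≡ 22 (mod 1151)
52^128 ≡ 484 (mod 1151)
52^256 ≡ 603 (mod 1151)
52^512 ≡ 1044 (mod 1151)
52^575 = 52^(512+32+16+8+4+2+1) ≡ 1150 (mod 1151).
Result is 1150 ≡ −1, so (2354/1151) = −1.

-1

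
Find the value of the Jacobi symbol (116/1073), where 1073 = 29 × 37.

0

Pull out 2^2: since 1073 ≡ 1 (mod 8), (2/1073) = +1, so (2/1073)^2 = +1.
Reciprocity: 29 ≡ 1 and 1073 ≡ 1 (mod 4), so (29/1073) = +(1073/29).
Reduce top mod 29: now compute (0/29).
Top reduces to 0: gcd > 1, so the symbol is 0.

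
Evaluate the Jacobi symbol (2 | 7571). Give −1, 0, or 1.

-1

Pull out 2: since 7571 ≡ 3 (mod 8), (2/7571) = -1.
Reached (1/7571) = 1. Collecting the sign flips along the way, the symbol is -1.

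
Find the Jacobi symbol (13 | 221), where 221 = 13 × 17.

Reciprocity: 13 ≡ 1 and 221 ≡ 1 (mod 4), so (13/221) = +(221/13).
Reduce top mod 13: now compute (0/13).
Top reduces to 0: gcd > 1, so the symbol is 0.

0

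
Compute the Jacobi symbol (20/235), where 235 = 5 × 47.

Pull out 2^2: since 235 ≡ 3 (mod 8), (2/235) = -1, so (2/235)^2 = +1.
Reciprocity: 5 ≡ 1 and 235 ≡ 3 (mod 4), so (5/235) = +(235/5).
Reduce top mod 5: now compute (0/5).
Top reduces to 0: gcd > 1, so the symbol is 0.

0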